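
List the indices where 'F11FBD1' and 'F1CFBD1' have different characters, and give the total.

Differing positions: 3. Hamming distance = 1.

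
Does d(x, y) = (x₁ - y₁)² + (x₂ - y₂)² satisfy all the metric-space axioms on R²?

No. The squared Euclidean distance fails the triangle inequality. Counterexample: x = (0, 0), y = (1, 1), z = (2, 2). d(x,z) = 2² + 2² = 8, but d(x,y) + d(y,z) = (1² + 1²) + (1² + 1²) = 2 + 2 = 4. Since 8 > 4, the triangle inequality is violated. (Note: √d, the ordinary Euclidean distance, IS a metric.)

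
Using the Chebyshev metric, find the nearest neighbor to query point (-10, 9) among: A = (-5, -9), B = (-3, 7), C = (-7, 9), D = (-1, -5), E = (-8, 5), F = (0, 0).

Distances: d(A) = 18, d(B) = 7, d(C) = 3, d(D) = 14, d(E) = 4, d(F) = 10. Nearest: C = (-7, 9) with distance 3.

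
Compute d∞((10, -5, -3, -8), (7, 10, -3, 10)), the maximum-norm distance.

max(|x_i - y_i|) = max(|10 - 7|, |-5 - 10|, |-3 - (-3)|, |-8 - 10|) = max(3, 15, 0, 18) = 18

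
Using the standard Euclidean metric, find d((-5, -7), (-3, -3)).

√(Σ(x_i - y_i)²) = √((-5 - (-3))² + (-7 - (-3))²)
= √((-2)² + (-4)²) = √(4 + 16) = √20 ≈ 4.4721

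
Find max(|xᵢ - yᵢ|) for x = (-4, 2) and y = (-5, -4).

max(|x_i - y_i|) = max(|-4 - (-5)|, |2 - (-4)|) = max(1, 6) = 6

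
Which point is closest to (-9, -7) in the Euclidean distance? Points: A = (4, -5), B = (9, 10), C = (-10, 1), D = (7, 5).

Distances: d(A) ≈ 13.1529, d(B) ≈ 24.7588, d(C) ≈ 8.0623, d(D) = 20. Nearest: C = (-10, 1) with distance 8.0623.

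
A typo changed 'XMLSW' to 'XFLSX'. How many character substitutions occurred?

Differing positions: 2, 5. Hamming distance = 2.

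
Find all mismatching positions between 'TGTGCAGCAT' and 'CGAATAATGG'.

Differing positions: 1, 3, 4, 5, 7, 8, 9, 10. Hamming distance = 8.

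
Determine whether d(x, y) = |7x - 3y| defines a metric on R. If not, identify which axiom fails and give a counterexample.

No. d fails symmetry: d(7, 8) = |7·7 - 3·8| = |25| = 25, but d(8, 7) = |7·8 - 3·7| = |35| = 35. Since 25 ≠ 35, d(x,y) ≠ d(y,x) in general.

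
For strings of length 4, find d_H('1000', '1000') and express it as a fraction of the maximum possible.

Differing positions: none. Hamming distance = 0. The maximum possible Hamming distance for length-4 strings is 4, so d_H/4 = 0/4 = 0.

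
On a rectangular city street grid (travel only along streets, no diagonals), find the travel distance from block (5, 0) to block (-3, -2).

Σ|x_i - y_i| = |5 - (-3)| + |0 - (-2)| = 8 + 2 = 10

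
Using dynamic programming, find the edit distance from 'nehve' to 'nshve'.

Let D[i][j] be the edit distance between the first i characters of 'nehve' and the first j characters of 'nshve', with D[i][0] = i, D[0][j] = j, and D[i][j] = D[i-1][j-1] if the characters match, else 1 + min(D[i-1][j], D[i][j-1], D[i-1][j-1]). Filling the table (rows: prefixes of 'nehve', columns: prefixes of 'nshve'):
     ε  n  s  h  v  e
  ε  0  1  2  3  4  5
  n  1  0  1  2  3  4
  e  2  1  1  2  3  3
  h  3  2  2  1  2  3
  v  4  3  3  2  1  2
  e  5  4  4  3  2  1
The bottom-right entry gives D[5][5] = 1, so no sequence of fewer than 1 edit works. Backtracking through the table gives one optimal edit sequence (1 edit):
  nehve → nshve (sub e→s @2)
Edit distance = 1.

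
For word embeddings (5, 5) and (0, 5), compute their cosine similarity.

With u = (5, 5), v = (0, 5):
u·v = 5·0 + 5·5 = 0 + 25 = 25.
|u| = √(5² + 5²) = √50, |v| = √(0² + 5²) = √25, so |u||v| = √(50·25) = √1250.
cos θ = (u·v)/(|u||v|) = 25/√1250 ≈ 0.7071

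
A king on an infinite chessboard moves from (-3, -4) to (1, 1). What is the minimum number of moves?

max(|x_i - y_i|) = max(|-3 - 1|, |-4 - 1|) = max(4, 5) = 5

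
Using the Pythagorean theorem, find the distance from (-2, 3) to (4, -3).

√(Σ(x_i - y_i)²) = √((-2 - 4)² + (3 - (-3))²)
= √((-6)² + 6²) = √(36 + 36) = √72 ≈ 8.4853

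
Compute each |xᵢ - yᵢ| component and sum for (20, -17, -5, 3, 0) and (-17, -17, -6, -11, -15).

Σ|x_i - y_i| = |20 - (-17)| + |-17 - (-17)| + |-5 - (-6)| + |3 - (-11)| + |0 - (-15)| = 37 + 0 + 1 + 14 + 15 = 67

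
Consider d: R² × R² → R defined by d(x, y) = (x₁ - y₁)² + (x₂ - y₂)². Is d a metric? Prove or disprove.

No. The squared Euclidean distance fails the triangle inequality. Counterexample: x = (0, 0), y = (3, 5), z = (6, 10). d(x,z) = 6² + 10² = 136, but d(x,y) + d(y,z) = (3² + 5²) + (3² + 5²) = 34 + 34 = 68. Since 136 > 68, the triangle inequality is violated. (Note: √d, the ordinary Euclidean distance, IS a metric.)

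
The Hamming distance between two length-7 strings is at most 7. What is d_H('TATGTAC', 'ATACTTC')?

Differing positions: 1, 2, 3, 4, 6. Hamming distance = 5. The maximum possible Hamming distance for length-7 strings is 7, so d_H/7 = 5/7 ≈ 0.7143.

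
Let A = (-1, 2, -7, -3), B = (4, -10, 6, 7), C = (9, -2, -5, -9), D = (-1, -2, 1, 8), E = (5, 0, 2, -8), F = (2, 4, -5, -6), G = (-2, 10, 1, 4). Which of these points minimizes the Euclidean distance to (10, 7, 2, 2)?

Distances: d(A) ≈ 15.8745, d(B) ≈ 19.1311, d(C) ≈ 15.8745, d(D) ≈ 15.4596, d(E) ≈ 13.1909, d(F) ≈ 13.6382, d(G) ≈ 12.5698. Nearest: G = (-2, 10, 1, 4) with distance 12.5698.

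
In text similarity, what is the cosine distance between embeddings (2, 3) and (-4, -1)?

With u = (2, 3), v = (-4, -1):
u·v = 2·(-4) + 3·(-1) = (-8) + (-3) = -11.
|u| = √(2² + 3²) = √13, |v| = √((-4)² + (-1)²) = √17, so |u||v| = √(13·17) = √221.
cos θ = (u·v)/(|u||v|) = -11/√221 ≈ -0.7399
Cosine distance = 1 - cos θ ≈ 1 - (-0.7399) = 1.7399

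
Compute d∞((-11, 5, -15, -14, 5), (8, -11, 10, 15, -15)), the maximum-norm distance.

max(|x_i - y_i|) = max(|-11 - 8|, |5 - (-11)|, |-15 - 10|, |-14 - 15|, |5 - (-15)|) = max(19, 16, 25, 29, 20) = 29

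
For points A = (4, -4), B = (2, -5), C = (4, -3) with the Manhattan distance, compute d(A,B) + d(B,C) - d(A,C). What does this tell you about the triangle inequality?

d(A,B) = 2 + 1 = 3, d(B,C) = 2 + 2 = 4, d(A,C) = 0 + 1 = 1.
d(A,B) + d(B,C) - d(A,C) = 3 + 4 - 1 = 7 - 1 = 6. This is ≥ 0, so the triangle inequality holds for these points.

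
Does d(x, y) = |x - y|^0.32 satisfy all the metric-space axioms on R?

Yes. With 0 < p = 0.32 ≤ 1, d(x,y) = |x-y|^0.32 is a metric on R. Non-negativity and symmetry are immediate; |x-y|^0.32 = 0 ⟺ |x-y| = 0 ⟺ x = y. For the triangle inequality, the function t ↦ t^0.32 is subadditive on [0,∞) when p ≤ 1, so |x-z|^0.32 ≤ (|x-y| + |y-z|)^0.32 ≤ |x-y|^0.32 + |y-z|^0.32.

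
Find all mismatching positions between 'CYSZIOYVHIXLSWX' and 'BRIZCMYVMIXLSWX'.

Differing positions: 1, 2, 3, 5, 6, 9. Hamming distance = 6.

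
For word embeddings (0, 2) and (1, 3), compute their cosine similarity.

With u = (0, 2), v = (1, 3):
u·v = 0·1 + 2·3 = 0 + 6 = 6.
|u| = √(0² + 2²) = √4, |v| = √(1² + 3²) = √10, so |u||v| = √(4·10) = √40.
cos θ = (u·v)/(|u||v|) = 6/√40 ≈ 0.9487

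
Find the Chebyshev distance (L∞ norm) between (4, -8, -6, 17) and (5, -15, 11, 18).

max(|x_i - y_i|) = max(|4 - 5|, |-8 - (-15)|, |-6 - 11|, |17 - 18|) = max(1, 7, 17, 1) = 17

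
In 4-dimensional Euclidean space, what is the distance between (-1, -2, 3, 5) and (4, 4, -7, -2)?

√(Σ(x_i - y_i)²) = √((-1 - 4)² + (-2 - 4)² + (3 - (-7))² + (5 - (-2))²)
= √((-5)² + (-6)² + 10² + 7²) = √(25 + 36 + 100 + 49) = √210 ≈ 14.4914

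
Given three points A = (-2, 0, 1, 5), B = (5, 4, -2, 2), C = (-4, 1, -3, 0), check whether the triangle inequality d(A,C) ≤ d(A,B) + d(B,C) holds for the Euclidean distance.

d(A,B) = √(7² + 4² + 3² + 3²) = √83 ≈ 9.1104, d(B,C) = √(9² + 3² + 1² + 2²) = √95 ≈ 9.7468, d(A,C) = √(2² + 1² + 4² + 5²) = √46 ≈ 6.7823.
d(A,C) ≈ 6.7823 ≤ 9.1104 + 9.7468 = 18.8572. Triangle inequality is satisfied.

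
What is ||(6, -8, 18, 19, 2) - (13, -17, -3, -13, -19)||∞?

max(|x_i - y_i|) = max(|6 - 13|, |-8 - (-17)|, |18 - (-3)|, |19 - (-13)|, |2 - (-19)|) = max(7, 9, 21, 32, 21) = 32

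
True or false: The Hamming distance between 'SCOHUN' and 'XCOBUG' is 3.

Differing positions: 1, 4, 6. Hamming distance = 3, so the claim is true.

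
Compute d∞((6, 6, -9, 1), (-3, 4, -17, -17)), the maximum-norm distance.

max(|x_i - y_i|) = max(|6 - (-3)|, |6 - 4|, |-9 - (-17)|, |1 - (-17)|) = max(9, 2, 8, 18) = 18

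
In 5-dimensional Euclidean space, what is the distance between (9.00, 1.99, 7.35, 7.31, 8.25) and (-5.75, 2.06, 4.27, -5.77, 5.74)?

√(Σ(x_i - y_i)²) = √((9 - (-5.75))² + (1.99 - 2.06)² + (7.35 - 4.27)² + (7.31 - (-5.77))² + (8.25 - 5.74)²)
= √(14.75² + (-0.07)² + 3.08² + 13.08² + 2.51²) = √(217.5625 + 0.0049 + 9.4864 + 171.0864 + 6.3001) = √404.4403 ≈ 20.1107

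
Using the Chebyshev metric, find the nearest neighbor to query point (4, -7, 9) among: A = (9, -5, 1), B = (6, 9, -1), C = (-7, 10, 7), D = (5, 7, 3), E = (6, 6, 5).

Distances: d(A) = 8, d(B) = 16, d(C) = 17, d(D) = 14, d(E) = 13. Nearest: A = (9, -5, 1) with distance 8.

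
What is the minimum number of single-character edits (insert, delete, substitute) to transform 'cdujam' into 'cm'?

Let D[i][j] be the edit distance between the first i characters of 'cdujam' and the first j characters of 'cm', with D[i][0] = i, D[0][j] = j, and D[i][j] = D[i-1][j-1] if the characters match, else 1 + min(D[i-1][j], D[i][j-1], D[i-1][j-1]). Filling the table (rows: prefixes of 'cdujam', columns: prefixes of 'cm'):
     ε  c  m
  ε  0  1  2
  c  1  0  1
  d  2  1  1
  u  3  2  2
  j  4  3  3
  a  5  4  4
  m  6  5  4
The bottom-right entry gives D[6][2] = 4, so no sequence of fewer than 4 edits works. Backtracking through the table gives one optimal edit sequence (4 edits):
  cdujam → cujam (del d @2)
  cujam → cjam (del u @2)
  cjam → cam (del j @2)
  cam → cm (del a @2)
Edit distance = 4.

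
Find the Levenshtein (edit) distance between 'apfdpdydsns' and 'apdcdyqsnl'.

Let D[i][j] be the edit distance between the first i characters of 'apfdpdydsns' and the first j characters of 'apdcdyqsnl', with D[i][0] = i, D[0][j] = j, and D[i][j] = D[i-1][j-1] if the characters match, else 1 + min(D[i-1][j], D[i][j-1], D[i-1][j-1]). Filling the table (rows: prefixes of 'apfdpdydsns', columns: prefixes of 'apdcdyqsnl'):
     ε  a  p  d  c  d  y  q  s  n  l
  ε  0  1  2  3  4  5  6  7  8  9 10
  a  1  0  1  2  3  4  5  6  7  8  9
  p  2  1  0  1  2  3  4  5  6  7  8
  f  3  2  1  1  2  3  4  5  6  7  8
  d  4  3  2  1  2  2  3  4  5  6  7
  p  5  4  3  2  2  3  3  4  5  6  7
  d  6  5  4  3  3  2  3  4  5  6  7
  y  7  6  5  4  4  3  2  3  4  5  6
  d  8  7  6  5  5  4  3  3  4  5  6
  s  9  8  7  6  6  5  4  4  3  4  5
  n 10  9  8  7  7  6  5  5  4  3  4
  s 11 10  9  8  8  7  6  6  5  4  4
The bottom-right entry gives D[11][10] = 4, so no sequence of fewer than 4 edits works. Backtracking through the table gives one optimal edit sequence (4 edits):
  apfdpdydsns → apdpdydsns (del f @3)
  apdpdydsns → apdcdydsns (sub p→c @4)
  apdcdydsns → apdcdyqsns (sub d→q @7)
  apdcdyqsns → apdcdyqsnl (sub s→l @10)
Edit distance = 4.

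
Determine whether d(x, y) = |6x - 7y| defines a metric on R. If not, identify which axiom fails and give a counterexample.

No. d fails symmetry: d(3, 6) = |6·3 - 7·6| = |-24| = 24, but d(6, 3) = |6·6 - 7·3| = |15| = 15. Since 24 ≠ 15, d(x,y) ≠ d(y,x) in general.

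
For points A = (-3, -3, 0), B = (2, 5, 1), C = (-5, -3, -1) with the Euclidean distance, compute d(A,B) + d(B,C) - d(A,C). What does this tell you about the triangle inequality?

d(A,B) = √(5² + 8² + 1²) = √90 ≈ 9.4868, d(B,C) = √(7² + 8² + 2²) = √117 ≈ 10.8167, d(A,C) = √(2² + 0² + 1²) = √5 ≈ 2.2361.
d(A,B) + d(B,C) - d(A,C) = 9.4868 + 10.8167 - 2.2361 = 20.3035 - 2.2361 = 18.0674 (to 4 decimal places). This is ≥ 0, so the triangle inequality holds for these points.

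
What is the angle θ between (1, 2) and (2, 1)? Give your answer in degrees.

With u = (1, 2), v = (2, 1):
u·v = 1·2 + 2·1 = 2 + 2 = 4.
|u| = √(1² + 2²) = √5, |v| = √(2² + 1²) = √5, so |u||v| = √(5·5) = √25 = 5.
cos θ = (u·v)/(|u||v|) = 4/5 = 0.8
θ = arccos(0.8) ≈ 36.87°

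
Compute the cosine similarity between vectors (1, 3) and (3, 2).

With u = (1, 3), v = (3, 2):
u·v = 1·3 + 3·2 = 3 + 6 = 9.
|u| = √(1² + 3²) = √10, |v| = √(3² + 2²) = √13, so |u||v| = √(10·13) = √130.
cos θ = (u·v)/(|u||v|) = 9/√130 ≈ 0.7894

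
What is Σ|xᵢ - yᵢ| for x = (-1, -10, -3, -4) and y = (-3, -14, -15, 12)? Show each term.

Σ|x_i - y_i| = |-1 - (-3)| + |-10 - (-14)| + |-3 - (-15)| + |-4 - 12| = 2 + 4 + 12 + 16 = 34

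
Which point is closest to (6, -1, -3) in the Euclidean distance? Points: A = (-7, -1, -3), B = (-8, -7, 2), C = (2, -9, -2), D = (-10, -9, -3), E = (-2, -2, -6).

Distances: d(A) = 13, d(B) ≈ 16.0312, d(C) = 9, d(D) ≈ 17.8885, d(E) ≈ 8.6023. Nearest: E = (-2, -2, -6) with distance 8.6023.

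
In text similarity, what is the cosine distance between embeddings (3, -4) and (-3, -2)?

With u = (3, -4), v = (-3, -2):
u·v = 3·(-3) + (-4)·(-2) = (-9) + 8 = -1.
|u| = √(3² + (-4)²) = √25, |v| = √((-3)² + (-2)²) = √13, so |u||v| = √(25·13) = √325.
cos θ = (u·v)/(|u||v|) = -1/√325 ≈ -0.0555
Cosine distance = 1 - cos θ ≈ 1 - (-0.0555) = 1.0555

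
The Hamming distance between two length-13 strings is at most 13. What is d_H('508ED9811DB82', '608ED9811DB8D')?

Differing positions: 1, 13. Hamming distance = 2. The maximum possible Hamming distance for length-13 strings is 13, so d_H/13 = 2/13 ≈ 0.1538.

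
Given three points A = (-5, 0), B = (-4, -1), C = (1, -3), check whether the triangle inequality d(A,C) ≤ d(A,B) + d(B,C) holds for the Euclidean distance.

d(A,B) = √(1² + 1²) = √2 ≈ 1.4142, d(B,C) = √(5² + 2²) = √29 ≈ 5.3852, d(A,C) = √(6² + 3²) = √45 ≈ 6.7082.
d(A,C) ≈ 6.7082 ≤ 1.4142 + 5.3852 = 6.7994. Triangle inequality is satisfied.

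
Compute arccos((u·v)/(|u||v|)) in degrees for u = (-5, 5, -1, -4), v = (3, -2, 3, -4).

With u = (-5, 5, -1, -4), v = (3, -2, 3, -4):
u·v = (-5)·3 + 5·(-2) + (-1)·3 + (-4)·(-4) = (-15) + (-10) + (-3) + 16 = -12.
|u| = √((-5)² + 5² + (-1)² + (-4)²) = √67, |v| = √(3² + (-2)² + 3² + (-4)²) = √38, so |u||v| = √(67·38) = √2546.
cos θ = (u·v)/(|u||v|) = -12/√2546 ≈ -0.237822
θ = arccos(-0.237822) ≈ 103.76°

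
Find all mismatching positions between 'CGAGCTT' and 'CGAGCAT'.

Differing positions: 6. Hamming distance = 1.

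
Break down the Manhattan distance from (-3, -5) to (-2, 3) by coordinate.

Σ|x_i - y_i| = |-3 - (-2)| + |-5 - 3| = 1 + 8 = 9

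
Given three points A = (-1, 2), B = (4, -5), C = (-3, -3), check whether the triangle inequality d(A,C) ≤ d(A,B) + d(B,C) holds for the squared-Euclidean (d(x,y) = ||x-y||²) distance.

d(A,B) = 5² + 7² = 74, d(B,C) = 7² + 2² = 53, d(A,C) = 2² + 5² = 29.
d(A,C) = 29 ≤ 74 + 53 = 127. Triangle inequality is satisfied.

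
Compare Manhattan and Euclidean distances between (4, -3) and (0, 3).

L1 = |4 - 0| + |-3 - 3| = 4 + 6 = 10
L2 = √(4² + 6²) = √52 ≈ 7.2111
L1 ≥ L2 always (equality iff movement is along one axis); L1 > L2 here.
Ratio L1/L2 = 10/√52 ≈ 1.3868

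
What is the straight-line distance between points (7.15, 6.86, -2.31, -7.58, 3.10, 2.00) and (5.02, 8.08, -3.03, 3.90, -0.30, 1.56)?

√(Σ(x_i - y_i)²) = √((7.15 - 5.02)² + (6.86 - 8.08)² + (-2.31 - (-3.03))² + (-7.58 - 3.9)² + (3.1 - (-0.3))² + (2 - 1.56)²)
= √(2.13² + (-1.22)² + 0.72² + (-11.48)² + 3.4² + 0.44²) = √(4.5369 + 1.4884 + 0.5184 + 131.7904 + 11.56 + 0.1936) = √150.0877 ≈ 12.251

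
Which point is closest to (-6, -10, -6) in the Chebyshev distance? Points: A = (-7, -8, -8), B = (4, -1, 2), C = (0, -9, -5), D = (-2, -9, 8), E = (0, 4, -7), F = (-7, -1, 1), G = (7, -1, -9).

Distances: d(A) = 2, d(B) = 10, d(C) = 6, d(D) = 14, d(E) = 14, d(F) = 9, d(G) = 13. Nearest: A = (-7, -8, -8) with distance 2.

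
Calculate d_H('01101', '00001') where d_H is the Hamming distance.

Differing positions: 2, 3. Hamming distance = 2.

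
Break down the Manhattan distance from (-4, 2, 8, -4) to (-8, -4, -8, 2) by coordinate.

Σ|x_i - y_i| = |-4 - (-8)| + |2 - (-4)| + |8 - (-8)| + |-4 - 2| = 4 + 6 + 16 + 6 = 32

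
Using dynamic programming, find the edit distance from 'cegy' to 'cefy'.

Let D[i][j] be the edit distance between the first i characters of 'cegy' and the first j characters of 'cefy', with D[i][0] = i, D[0][j] = j, and D[i][j] = D[i-1][j-1] if the characters match, else 1 + min(D[i-1][j], D[i][j-1], D[i-1][j-1]). Filling the table (rows: prefixes of 'cegy', columns: prefixes of 'cefy'):
     ε  c  e  f  y
  ε  0  1  2  3  4
  c  1  0  1  2  3
  e  2  1  0  1  2
  g  3  2  1  1  2
  y  4  3  2  2  1
The bottom-right entry gives D[4][4] = 1, so no sequence of fewer than 1 edit works. Backtracking through the table gives one optimal edit sequence (1 edit):
  cegy → cefy (sub g→f @3)
Edit distance = 1.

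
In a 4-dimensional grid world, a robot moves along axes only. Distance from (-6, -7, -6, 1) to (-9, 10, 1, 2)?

Σ|x_i - y_i| = |-6 - (-9)| + |-7 - 10| + |-6 - 1| + |1 - 2| = 3 + 17 + 7 + 1 = 28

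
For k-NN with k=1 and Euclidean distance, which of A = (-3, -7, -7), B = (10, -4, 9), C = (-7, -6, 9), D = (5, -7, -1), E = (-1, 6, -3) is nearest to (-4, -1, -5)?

Distances: d(A) ≈ 6.4031, d(B) ≈ 20.025, d(C) ≈ 15.1658, d(D) ≈ 11.5326, d(E) ≈ 7.874. Nearest: A = (-3, -7, -7) with distance 6.4031.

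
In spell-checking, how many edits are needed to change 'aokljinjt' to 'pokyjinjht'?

Let D[i][j] be the edit distance between the first i characters of 'aokljinjt' and the first j characters of 'pokyjinjht', with D[i][0] = i, D[0][j] = j, and D[i][j] = D[i-1][j-1] if the characters match, else 1 + min(D[i-1][j], D[i][j-1], D[i-1][j-1]). Filling the table (rows: prefixes of 'aokljinjt', columns: prefixes of 'pokyjinjht'):
     ε  p  o  k  y  j  i  n  j  h  t
  ε  0  1  2  3  4  5  6  7  8  9 10
  a  1  1  2  3  4  5  6  7  8  9 10
  o  2  2  1  2  3  4  5  6  7  8  9
  k  3  3  2  1  2  3  4  5  6  7  8
  l  4  4  3  2  2  3  4  5  6  7  8
  j  5  5  4  3  3  2  3  4  5  6  7
  i  6  6  5  4  4  3  2  3  4  5  6
  n  7  7  6  5  5  4  3  2  3  4  5
  j  8  8  7  6  6  5  4  3  2  3  4
  t  9  9  8  7  7  6  5  4  3  3  3
The bottom-right entry gives D[9][10] = 3, so no sequence of fewer than 3 edits works. Backtracking through the table gives one optimal edit sequence (3 edits):
  aokljinjt → pokljinjt (sub a→p @1)
  pokljinjt → pokyjinjt (sub l→y @4)
  pokyjinjt → pokyjinjht (ins h @9)
Edit distance = 3.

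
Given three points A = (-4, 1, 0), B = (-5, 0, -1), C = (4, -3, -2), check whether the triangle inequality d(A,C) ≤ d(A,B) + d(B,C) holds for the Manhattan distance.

d(A,B) = 1 + 1 + 1 = 3, d(B,C) = 9 + 3 + 1 = 13, d(A,C) = 8 + 4 + 2 = 14.
d(A,C) = 14 ≤ 3 + 13 = 16. Triangle inequality is satisfied.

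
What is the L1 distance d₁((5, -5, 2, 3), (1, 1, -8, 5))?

Σ|x_i - y_i| = |5 - 1| + |-5 - 1| + |2 - (-8)| + |3 - 5| = 4 + 6 + 10 + 2 = 22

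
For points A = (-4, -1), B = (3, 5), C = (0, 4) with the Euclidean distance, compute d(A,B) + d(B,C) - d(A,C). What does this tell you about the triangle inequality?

d(A,B) = √(7² + 6²) = √85 ≈ 9.2195, d(B,C) = √(3² + 1²) = √10 ≈ 3.1623, d(A,C) = √(4² + 5²) = √41 ≈ 6.4031.
d(A,B) + d(B,C) - d(A,C) = 9.2195 + 3.1623 - 6.4031 = 12.3818 - 6.4031 = 5.9787 (to 4 decimal places). This is ≥ 0, so the triangle inequality holds for these points.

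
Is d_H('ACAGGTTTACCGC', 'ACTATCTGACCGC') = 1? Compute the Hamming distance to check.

Differing positions: 3, 4, 5, 6, 8. Hamming distance = 5, so the claim that d_H = 1 is false.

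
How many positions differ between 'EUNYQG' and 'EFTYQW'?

Differing positions: 2, 3, 6. Hamming distance = 3.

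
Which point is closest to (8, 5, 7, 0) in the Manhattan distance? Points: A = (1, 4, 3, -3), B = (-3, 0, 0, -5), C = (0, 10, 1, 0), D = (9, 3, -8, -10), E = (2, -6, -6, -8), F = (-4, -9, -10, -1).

Distances: d(A) = 15, d(B) = 28, d(C) = 19, d(D) = 28, d(E) = 38, d(F) = 44. Nearest: A = (1, 4, 3, -3) with distance 15.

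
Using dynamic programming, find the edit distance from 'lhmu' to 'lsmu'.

Let D[i][j] be the edit distance between the first i characters of 'lhmu' and the first j characters of 'lsmu', with D[i][0] = i, D[0][j] = j, and D[i][j] = D[i-1][j-1] if the characters match, else 1 + min(D[i-1][j], D[i][j-1], D[i-1][j-1]). Filling the table (rows: prefixes of 'lhmu', columns: prefixes of 'lsmu'):
     ε  l  s  m  u
  ε  0  1  2  3  4
  l  1  0  1  2  3
  h  2  1  1  2  3
  m  3  2  2  1  2
  u  4  3  3  2  1
The bottom-right entry gives D[4][4] = 1, so no sequence of fewer than 1 edit works. Backtracking through the table gives one optimal edit sequence (1 edit):
  lhmu → lsmu (sub h→s @2)
Edit distance = 1.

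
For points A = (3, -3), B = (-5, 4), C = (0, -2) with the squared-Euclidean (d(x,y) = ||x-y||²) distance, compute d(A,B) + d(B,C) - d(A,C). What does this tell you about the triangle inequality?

d(A,B) = 8² + 7² = 113, d(B,C) = 5² + 6² = 61, d(A,C) = 3² + 1² = 10.
d(A,B) + d(B,C) - d(A,C) = 113 + 61 - 10 = 174 - 10 = 164. This is ≥ 0, so the triangle inequality holds for these points.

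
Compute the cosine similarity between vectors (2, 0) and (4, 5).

With u = (2, 0), v = (4, 5):
u·v = 2·4 + 0·5 = 8 + 0 = 8.
|u| = √(2² + 0²) = √4, |v| = √(4² + 5²) = √41, so |u||v| = √(4·41) = √164.
cos θ = (u·v)/(|u||v|) = 8/√164 ≈ 0.6247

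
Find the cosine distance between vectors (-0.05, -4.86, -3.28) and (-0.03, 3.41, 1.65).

With u = (-0.05, -4.86, -3.28), v = (-0.03, 3.41, 1.65):
u·v = (-0.05)·(-0.03) + (-4.86)·3.41 + (-3.28)·1.65 = 0.0015 + (-16.5726) + (-5.412) = -21.9831.
|u| = √((-0.05)² + (-4.86)² + (-3.28)²) = √(0.0025 + 23.6196 + 10.7584) = √34.3805, |v| = √((-0.03)² + 3.41² + 1.65²) = √(0.0009 + 11.6281 + 2.7225) = √14.3515.
cos θ = (u·v)/(|u||v|) = -21.9831/(√34.3805·√14.3515) ≈ -0.9897
Cosine distance = 1 - cos θ ≈ 1 - (-0.9897) = 1.9897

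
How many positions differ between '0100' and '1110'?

Differing positions: 1, 3. Hamming distance = 2.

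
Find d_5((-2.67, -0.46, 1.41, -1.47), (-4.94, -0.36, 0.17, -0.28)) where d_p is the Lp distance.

(Σ|x_i - y_i|^5)^(1/5) = (|-2.67 - (-4.94)|^5 + |-0.46 - (-0.36)|^5 + |1.41 - 0.17|^5 + |-1.47 - (-0.28)|^5)^(1/5)
= (2.27^5 + 0.1^5 + 1.24^5 + 1.19^5)^(1/5) ≈ (60.2739 + 0 + 2.9316 + 2.3864)^(1/5) = (65.5919)^(1/5) ≈ 2.3087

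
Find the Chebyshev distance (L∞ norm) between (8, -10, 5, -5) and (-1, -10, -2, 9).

max(|x_i - y_i|) = max(|8 - (-1)|, |-10 - (-10)|, |5 - (-2)|, |-5 - 9|) = max(9, 0, 7, 14) = 14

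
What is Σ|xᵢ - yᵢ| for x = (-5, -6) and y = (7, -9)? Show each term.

Σ|x_i - y_i| = |-5 - 7| + |-6 - (-9)| = 12 + 3 = 15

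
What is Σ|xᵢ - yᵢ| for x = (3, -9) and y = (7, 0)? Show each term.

Σ|x_i - y_i| = |3 - 7| + |-9 - 0| = 4 + 9 = 13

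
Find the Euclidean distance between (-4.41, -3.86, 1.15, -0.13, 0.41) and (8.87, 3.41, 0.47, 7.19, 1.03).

√(Σ(x_i - y_i)²) = √((-4.41 - 8.87)² + (-3.86 - 3.41)² + (1.15 - 0.47)² + (-0.13 - 7.19)² + (0.41 - 1.03)²)
= √((-13.28)² + (-7.27)² + 0.68² + (-7.32)² + (-0.62)²) = √(176.3584 + 52.8529 + 0.4624 + 53.5824 + 0.3844) = √283.6405 ≈ 16.8416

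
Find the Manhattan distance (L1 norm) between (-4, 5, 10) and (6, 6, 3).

Σ|x_i - y_i| = |-4 - 6| + |5 - 6| + |10 - 3| = 10 + 1 + 7 = 18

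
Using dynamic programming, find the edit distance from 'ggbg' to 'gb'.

Let D[i][j] be the edit distance between the first i characters of 'ggbg' and the first j characters of 'gb', with D[i][0] = i, D[0][j] = j, and D[i][j] = D[i-1][j-1] if the characters match, else 1 + min(D[i-1][j], D[i][j-1], D[i-1][j-1]). Filling the table (rows: prefixes of 'ggbg', columns: prefixes of 'gb'):
     ε  g  b
  ε  0  1  2
  g  1  0  1
  g  2  1  1
  b  3  2  1
  g  4  3  2
The bottom-right entry gives D[4][2] = 2, so no sequence of fewer than 2 edits works. Backtracking through the table gives one optimal edit sequence (2 edits):
  ggbg → gbg (del g @1)
  gbg → gb (del g @3)
Edit distance = 2.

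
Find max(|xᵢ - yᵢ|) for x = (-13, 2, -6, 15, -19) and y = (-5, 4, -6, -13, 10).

max(|x_i - y_i|) = max(|-13 - (-5)|, |2 - 4|, |-6 - (-6)|, |15 - (-13)|, |-19 - 10|) = max(8, 2, 0, 28, 29) = 29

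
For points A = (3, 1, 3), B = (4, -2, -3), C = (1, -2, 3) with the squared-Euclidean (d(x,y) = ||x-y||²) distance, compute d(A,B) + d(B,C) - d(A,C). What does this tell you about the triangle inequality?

d(A,B) = 1² + 3² + 6² = 46, d(B,C) = 3² + 0² + 6² = 45, d(A,C) = 2² + 3² + 0² = 13.
d(A,B) + d(B,C) - d(A,C) = 46 + 45 - 13 = 91 - 13 = 78. This is ≥ 0, so the triangle inequality holds for these points.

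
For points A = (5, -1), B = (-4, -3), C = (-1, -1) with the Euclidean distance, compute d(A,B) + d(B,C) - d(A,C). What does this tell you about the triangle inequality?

d(A,B) = √(9² + 2²) = √85 ≈ 9.2195, d(B,C) = √(3² + 2²) = √13 ≈ 3.6056, d(A,C) = √(6² + 0²) = √36 = 6.
d(A,B) + d(B,C) - d(A,C) = 9.2195 + 3.6056 - 6 = 12.8251 - 6 = 6.8251 (to 4 decimal places). This is ≥ 0, so the triangle inequality holds for these points.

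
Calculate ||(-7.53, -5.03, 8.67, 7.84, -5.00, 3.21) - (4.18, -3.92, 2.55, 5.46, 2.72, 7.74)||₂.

√(Σ(x_i - y_i)²) = √((-7.53 - 4.18)² + (-5.03 - (-3.92))² + (8.67 - 2.55)² + (7.84 - 5.46)² + (-5 - 2.72)² + (3.21 - 7.74)²)
= √((-11.71)² + (-1.11)² + 6.12² + 2.38² + (-7.72)² + (-4.53)²) = √(137.1241 + 1.2321 + 37.4544 + 5.6644 + 59.5984 + 20.5209) = √261.5943 ≈ 16.1739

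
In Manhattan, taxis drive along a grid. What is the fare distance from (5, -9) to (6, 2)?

Σ|x_i - y_i| = |5 - 6| + |-9 - 2| = 1 + 11 = 12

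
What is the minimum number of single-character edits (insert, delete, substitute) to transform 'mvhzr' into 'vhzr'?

Let D[i][j] be the edit distance between the first i characters of 'mvhzr' and the first j characters of 'vhzr', with D[i][0] = i, D[0][j] = j, and D[i][j] = D[i-1][j-1] if the characters match, else 1 + min(D[i-1][j], D[i][j-1], D[i-1][j-1]). Filling the table (rows: prefixes of 'mvhzr', columns: prefixes of 'vhzr'):
     ε  v  h  z  r
  ε  0  1  2  3  4
  m  1  1  2  3  4
  v  2  1  2  3  4
  h  3  2  1  2  3
  z  4  3  2  1  2
  r  5  4  3  2  1
The bottom-right entry gives D[5][4] = 1, so no sequence of fewer than 1 edit works. Backtracking through the table gives one optimal edit sequence (1 edit):
  mvhzr → vhzr (del m @1)
Edit distance = 1.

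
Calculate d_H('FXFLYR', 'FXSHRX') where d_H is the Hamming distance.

Differing positions: 3, 4, 5, 6. Hamming distance = 4.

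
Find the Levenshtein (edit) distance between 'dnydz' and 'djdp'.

Let D[i][j] be the edit distance between the first i characters of 'dnydz' and the first j characters of 'djdp', with D[i][0] = i, D[0][j] = j, and D[i][j] = D[i-1][j-1] if the characters match, else 1 + min(D[i-1][j], D[i][j-1], D[i-1][j-1]). Filling the table (rows: prefixes of 'dnydz', columns: prefixes of 'djdp'):
     ε  d  j  d  p
  ε  0  1  2  3  4
  d  1  0  1  2  3
  n  2  1  1  2  3
  y  3  2  2  2  3
  d  4  3  3  2  3
  z  5  4  4  3  3
The bottom-right entry gives D[5][4] = 3, so no sequence of fewer than 3 edits works. Backtracking through the table gives one optimal edit sequence (3 edits):
  dnydz → dydz (del n @2)
  dydz → djdz (sub y→j @2)
  djdz → djdp (sub z→p @4)
Edit distance = 3.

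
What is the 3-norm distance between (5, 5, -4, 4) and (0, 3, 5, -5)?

(Σ|x_i - y_i|^3)^(1/3) = (|5 - 0|^3 + |5 - 3|^3 + |-4 - 5|^3 + |4 - (-5)|^3)^(1/3)
= (5^3 + 2^3 + 9^3 + 9^3)^(1/3) = (125 + 8 + 729 + 729)^(1/3) = (1591)^(1/3) ≈ 11.6741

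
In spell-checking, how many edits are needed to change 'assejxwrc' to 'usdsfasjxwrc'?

Let D[i][j] be the edit distance between the first i characters of 'assejxwrc' and the first j characters of 'usdsfasjxwrc', with D[i][0] = i, D[0][j] = j, and D[i][j] = D[i-1][j-1] if the characters match, else 1 + min(D[i-1][j], D[i][j-1], D[i-1][j-1]). Filling the table (rows: prefixes of 'assejxwrc', columns: prefixes of 'usdsfasjxwrc'):
     ε  u  s  d  s  f  a  s  j  x  w  r  c
  ε  0  1  2  3  4  5  6  7  8  9 10 11 12
  a  1  1  2  3  4  5  5  6  7  8  9 10 11
  s  2  2  1  2  3  4  5  5  6  7  8  9 10
  s  3  3  2  2  2  3  4  5  6  7  8  9 10
  e  4  4  3  3  3  3  4  5  6  7  8  9 10
  j  5  5  4  4  4  4  4  5  5  6  7  8  9
  x  6  6  5  5  5  5  5  5  6  5  6  7  8
  w  7  7  6  6  6  6  6  6  6  6  5  6  7
  r  8  8  7  7  7  7  7  7  7  7  6  5  6
  c  9  9  8  8  8  8  8  8  8  8  7  6  5
The bottom-right entry gives D[9][12] = 5, so no sequence of fewer than 5 edits works. Backtracking through the table gives one optimal edit sequence (5 edits):
  assejxwrc → ussejxwrc (sub a→u @1)
  ussejxwrc → usdsejxwrc (ins d @3)
  usdsejxwrc → usdsfejxwrc (ins f @5)
  usdsfejxwrc → usdsfaejxwrc (ins a @6)
  usdsfaejxwrc → usdsfasjxwrc (sub e→s @7)
Edit distance = 5.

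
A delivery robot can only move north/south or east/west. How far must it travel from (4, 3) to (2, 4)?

Σ|x_i - y_i| = |4 - 2| + |3 - 4| = 2 + 1 = 3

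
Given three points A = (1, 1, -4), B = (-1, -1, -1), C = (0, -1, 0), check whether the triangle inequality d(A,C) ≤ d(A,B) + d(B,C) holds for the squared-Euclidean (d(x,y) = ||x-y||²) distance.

d(A,B) = 2² + 2² + 3² = 17, d(B,C) = 1² + 0² + 1² = 2, d(A,C) = 1² + 2² + 4² = 21.
d(A,C) = 21 > 17 + 2 = 19. Triangle inequality is VIOLATED. (Squared-Euclidean is not a metric — this is a counterexample.)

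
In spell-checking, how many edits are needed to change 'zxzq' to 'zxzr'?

Let D[i][j] be the edit distance between the first i characters of 'zxzq' and the first j characters of 'zxzr', with D[i][0] = i, D[0][j] = j, and D[i][j] = D[i-1][j-1] if the characters match, else 1 + min(D[i-1][j], D[i][j-1], D[i-1][j-1]). Filling the table (rows: prefixes of 'zxzq', columns: prefixes of 'zxzr'):
     ε  z  x  z  r
  ε  0  1  2  3  4
  z  1  0  1  2  3
  x  2  1  0  1  2
  z  3  2  1  0  1
  q  4  3  2  1  1
The bottom-right entry gives D[4][4] = 1, so no sequence of fewer than 1 edit works. Backtracking through the table gives one optimal edit sequence (1 edit):
  zxzq → zxzr (sub q→r @4)
Edit distance = 1.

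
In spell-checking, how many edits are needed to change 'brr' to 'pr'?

Let D[i][j] be the edit distance between the first i characters of 'brr' and the first j characters of 'pr', with D[i][0] = i, D[0][j] = j, and D[i][j] = D[i-1][j-1] if the characters match, else 1 + min(D[i-1][j], D[i][j-1], D[i-1][j-1]). Filling the table (rows: prefixes of 'brr', columns: prefixes of 'pr'):
     ε  p  r
  ε  0  1  2
  b  1  1  2
  r  2  2  1
  r  3  3  2
The bottom-right entry gives D[3][2] = 2, so no sequence of fewer than 2 edits works. Backtracking through the table gives one optimal edit sequence (2 edits):
  brr → rr (del b @1)
  rr → pr (sub r→p @1)
Edit distance = 2.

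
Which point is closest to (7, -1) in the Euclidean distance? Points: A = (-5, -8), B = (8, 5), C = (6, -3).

Distances: d(A) ≈ 13.8924, d(B) ≈ 6.0828, d(C) ≈ 2.2361. Nearest: C = (6, -3) with distance 2.2361.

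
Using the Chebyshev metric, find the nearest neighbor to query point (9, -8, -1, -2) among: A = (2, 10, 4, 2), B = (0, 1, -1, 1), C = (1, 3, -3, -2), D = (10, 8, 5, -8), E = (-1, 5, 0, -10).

Distances: d(A) = 18, d(B) = 9, d(C) = 11, d(D) = 16, d(E) = 13. Nearest: B = (0, 1, -1, 1) with distance 9.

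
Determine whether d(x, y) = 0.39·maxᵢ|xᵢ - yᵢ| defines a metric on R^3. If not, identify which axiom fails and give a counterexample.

Yes. The L∞ (Chebyshev) norm induces a metric on R^3, and multiplying a metric by a positive constant 0.39 > 0 preserves all four axioms: non-negativity (0.39·||x-y|| ≥ 0), identity (0.39·||x-y|| = 0 ⟺ ||x-y|| = 0 ⟺ x = y), symmetry (||x-y|| = ||y-x||), and the triangle inequality (0.39·||x-z|| ≤ 0.39·||x-y|| + 0.39·||y-z||). So d is a metric.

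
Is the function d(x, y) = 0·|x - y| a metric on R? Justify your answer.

No. With c = 0, d(x,y) = 0 for all x, y. This fails identity of indiscernibles: d(2, 8) = 0 but 2 ≠ 8.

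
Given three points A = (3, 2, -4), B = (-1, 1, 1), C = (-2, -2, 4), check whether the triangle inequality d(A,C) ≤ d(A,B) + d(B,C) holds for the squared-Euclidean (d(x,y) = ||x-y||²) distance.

d(A,B) = 4² + 1² + 5² = 42, d(B,C) = 1² + 3² + 3² = 19, d(A,C) = 5² + 4² + 8² = 105.
d(A,C) = 105 > 42 + 19 = 61. Triangle inequality is VIOLATED. (Squared-Euclidean is not a metric — this is a counterexample.)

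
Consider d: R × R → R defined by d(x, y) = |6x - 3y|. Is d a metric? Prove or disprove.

No. d fails symmetry: d(5, 6) = |6·5 - 3·6| = |12| = 12, but d(6, 5) = |6·6 - 3·5| = |21| = 21. Since 12 ≠ 21, d(x,y) ≠ d(y,x) in general.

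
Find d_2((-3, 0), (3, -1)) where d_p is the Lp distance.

(Σ|x_i - y_i|^2)^(1/2) = (|-3 - 3|^2 + |0 - (-1)|^2)^(1/2)
= (6^2 + 1^2)^(1/2) = (36 + 1)^(1/2) = (37)^(1/2) ≈ 6.0828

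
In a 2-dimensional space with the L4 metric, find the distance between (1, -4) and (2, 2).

(Σ|x_i - y_i|^4)^(1/4) = (|1 - 2|^4 + |-4 - 2|^4)^(1/4)
= (1^4 + 6^4)^(1/4) = (1 + 1296)^(1/4) = (1297)^(1/4) ≈ 6.0012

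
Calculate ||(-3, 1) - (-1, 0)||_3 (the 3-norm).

(Σ|x_i - y_i|^3)^(1/3) = (|-3 - (-1)|^3 + |1 - 0|^3)^(1/3)
= (2^3 + 1^3)^(1/3) = (8 + 1)^(1/3) = (9)^(1/3) ≈ 2.0801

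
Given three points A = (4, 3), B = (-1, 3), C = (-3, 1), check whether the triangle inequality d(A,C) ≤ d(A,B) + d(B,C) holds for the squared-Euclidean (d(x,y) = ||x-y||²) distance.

d(A,B) = 5² + 0² = 25, d(B,C) = 2² + 2² = 8, d(A,C) = 7² + 2² = 53.
d(A,C) = 53 > 25 + 8 = 33. Triangle inequality is VIOLATED. (Squared-Euclidean is not a metric — this is a counterexample.)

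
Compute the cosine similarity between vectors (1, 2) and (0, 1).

With u = (1, 2), v = (0, 1):
u·v = 1·0 + 2·1 = 0 + 2 = 2.
|u| = √(1² + 2²) = √5, |v| = √(0² + 1²) = √1, so |u||v| = √(5·1) = √5.
cos θ = (u·v)/(|u||v|) = 2/√5 ≈ 0.8944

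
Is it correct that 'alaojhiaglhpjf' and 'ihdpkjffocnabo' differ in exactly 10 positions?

Differing positions: 1, 2, 3, 4, 5, 6, 7, 8, 9, 10, 11, 12, 13, 14. Hamming distance = 14, so the claim that d_H = 10 is false.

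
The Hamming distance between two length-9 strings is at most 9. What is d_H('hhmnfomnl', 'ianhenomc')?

Differing positions: 1, 2, 3, 4, 5, 6, 7, 8, 9. Hamming distance = 9. The maximum possible Hamming distance for length-9 strings is 9, so d_H/9 = 9/9 = 1.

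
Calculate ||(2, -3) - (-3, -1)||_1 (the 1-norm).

Σ|x_i - y_i| = |2 - (-3)| + |-3 - (-1)| = 5 + 2 = 7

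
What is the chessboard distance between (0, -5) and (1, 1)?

max(|x_i - y_i|) = max(|0 - 1|, |-5 - 1|) = max(1, 6) = 6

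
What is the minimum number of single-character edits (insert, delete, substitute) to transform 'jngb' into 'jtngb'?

Let D[i][j] be the edit distance between the first i characters of 'jngb' and the first j characters of 'jtngb', with D[i][0] = i, D[0][j] = j, and D[i][j] = D[i-1][j-1] if the characters match, else 1 + min(D[i-1][j], D[i][j-1], D[i-1][j-1]). Filling the table (rows: prefixes of 'jngb', columns: prefixes of 'jtngb'):
     ε  j  t  n  g  b
  ε  0  1  2  3  4  5
  j  1  0  1  2  3  4
  n  2  1  1  1  2  3
  g  3  2  2  2  1  2
  b  4  3  3  3  2  1
The bottom-right entry gives D[4][5] = 1, so no sequence of fewer than 1 edit works. Backtracking through the table gives one optimal edit sequence (1 edit):
  jngb → jtngb (ins t @2)
Edit distance = 1.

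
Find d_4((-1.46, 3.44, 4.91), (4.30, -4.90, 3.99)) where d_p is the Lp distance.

(Σ|x_i - y_i|^4)^(1/4) = (|-1.46 - 4.3|^4 + |3.44 - (-4.9)|^4 + |4.91 - 3.99|^4)^(1/4)
= (5.76^4 + 8.34^4 + 0.92^4)^(1/4) ≈ (1100.7531 + 4837.9815 + 0.7164)^(1/4) = (5939.451)^(1/4) ≈ 8.7788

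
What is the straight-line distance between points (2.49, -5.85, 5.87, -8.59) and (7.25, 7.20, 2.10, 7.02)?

√(Σ(x_i - y_i)²) = √((2.49 - 7.25)² + (-5.85 - 7.2)² + (5.87 - 2.1)² + (-8.59 - 7.02)²)
= √((-4.76)² + (-13.05)² + 3.77² + (-15.61)²) = √(22.6576 + 170.3025 + 14.2129 + 243.6721) = √450.8451 ≈ 21.2331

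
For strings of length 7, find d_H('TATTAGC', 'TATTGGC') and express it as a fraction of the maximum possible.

Differing positions: 5. Hamming distance = 1. The maximum possible Hamming distance for length-7 strings is 7, so d_H/7 = 1/7 ≈ 0.1429.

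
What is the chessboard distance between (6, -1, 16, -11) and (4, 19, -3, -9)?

max(|x_i - y_i|) = max(|6 - 4|, |-1 - 19|, |16 - (-3)|, |-11 - (-9)|) = max(2, 20, 19, 2) = 20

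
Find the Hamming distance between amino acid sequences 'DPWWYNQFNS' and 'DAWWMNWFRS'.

Differing positions: 2, 5, 7, 9. Hamming distance = 4.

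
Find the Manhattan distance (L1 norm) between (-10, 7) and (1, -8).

Σ|x_i - y_i| = |-10 - 1| + |7 - (-8)| = 11 + 15 = 26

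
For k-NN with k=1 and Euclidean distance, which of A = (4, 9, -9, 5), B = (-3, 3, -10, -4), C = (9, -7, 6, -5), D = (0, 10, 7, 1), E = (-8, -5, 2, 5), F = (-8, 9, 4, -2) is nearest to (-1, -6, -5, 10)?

Distances: d(A) ≈ 17.0587, d(B) ≈ 17.4929, d(C) ≈ 21.1424, d(D) ≈ 21.9545, d(E) ≈ 11.1355, d(F) ≈ 22.3383. Nearest: E = (-8, -5, 2, 5) with distance 11.1355.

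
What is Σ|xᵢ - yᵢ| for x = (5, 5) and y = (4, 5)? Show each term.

Σ|x_i - y_i| = |5 - 4| + |5 - 5| = 1 + 0 = 1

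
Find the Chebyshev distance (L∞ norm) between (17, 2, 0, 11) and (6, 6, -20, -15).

max(|x_i - y_i|) = max(|17 - 6|, |2 - 6|, |0 - (-20)|, |11 - (-15)|) = max(11, 4, 20, 26) = 26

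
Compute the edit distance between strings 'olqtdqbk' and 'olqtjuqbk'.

Let D[i][j] be the edit distance between the first i characters of 'olqtdqbk' and the first j characters of 'olqtjuqbk', with D[i][0] = i, D[0][j] = j, and D[i][j] = D[i-1][j-1] if the characters match, else 1 + min(D[i-1][j], D[i][j-1], D[i-1][j-1]). Filling the table (rows: prefixes of 'olqtdqbk', columns: prefixes of 'olqtjuqbk'):
     ε  o  l  q  t  j  u  q  b  k
  ε  0  1  2  3  4  5  6  7  8  9
  o  1  0  1  2  3  4  5  6  7  8
  l  2  1  0  1  2  3  4  5  6  7
  q  3  2  1  0  1  2  3  4  5  6
  t  4  3  2  1  0  1  2  3  4  5
  d  5  4  3  2  1  1  2  3  4  5
  q  6  5  4  3  2  2  2  2  3  4
  b  7  6  5  4  3  3  3  3  2  3
  k  8  7  6  5  4  4  4  4  3  2
The bottom-right entry gives D[8][9] = 2, so no sequence of fewer than 2 edits works. Backtracking through the table gives one optimal edit sequence (2 edits):
  olqtdqbk → olqtjdqbk (ins j @5)
  olqtjdqbk → olqtjuqbk (sub d→u @6)
Edit distance = 2.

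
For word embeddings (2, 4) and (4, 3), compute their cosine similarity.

With u = (2, 4), v = (4, 3):
u·v = 2·4 + 4·3 = 8 + 12 = 20.
|u| = √(2² + 4²) = √20, |v| = √(4² + 3²) = √25, so |u||v| = √(20·25) = √500.
cos θ = (u·v)/(|u||v|) = 20/√500 ≈ 0.8944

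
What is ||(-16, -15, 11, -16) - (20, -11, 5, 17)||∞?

max(|x_i - y_i|) = max(|-16 - 20|, |-15 - (-11)|, |11 - 5|, |-16 - 17|) = max(36, 4, 6, 33) = 36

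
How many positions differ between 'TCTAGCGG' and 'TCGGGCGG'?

Differing positions: 3, 4. Hamming distance = 2.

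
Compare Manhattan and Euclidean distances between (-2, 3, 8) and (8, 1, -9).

L1 = |-2 - 8| + |3 - 1| + |8 - (-9)| = 10 + 2 + 17 = 29
L2 = √(10² + 2² + 17²) = √393 ≈ 19.8242
L1 ≥ L2 always (equality iff movement is along one axis); L1 > L2 here.
Ratio L1/L2 = 29/√393 ≈ 1.4629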